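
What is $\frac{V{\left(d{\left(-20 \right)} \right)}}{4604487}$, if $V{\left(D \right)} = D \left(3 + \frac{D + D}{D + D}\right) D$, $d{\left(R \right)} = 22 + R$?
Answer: $\frac{16}{4604487} \approx 3.4749 \cdot 10^{-6}$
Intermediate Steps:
$V{\left(D \right)} = 4 D^{2}$ ($V{\left(D \right)} = D \left(3 + \frac{2 D}{2 D}\right) D = D \left(3 + 2 D \frac{1}{2 D}\right) D = D \left(3 + 1\right) D = D 4 D = 4 D D = 4 D^{2}$)
$\frac{V{\left(d{\left(-20 \right)} \right)}}{4604487} = \frac{4 \left(22 - 20\right)^{2}}{4604487} = 4 \cdot 2^{2} \cdot \frac{1}{4604487} = 4 \cdot 4 \cdot \frac{1}{4604487} = 16 \cdot \frac{1}{4604487} = \frac{16}{4604487}$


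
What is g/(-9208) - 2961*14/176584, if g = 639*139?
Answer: -2008259487/203248184 ≈ -9.8808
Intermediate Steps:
g = 88821
g/(-9208) - 2961*14/176584 = 88821/(-9208) - 2961*14/176584 = 88821*(-1/9208) - 41454*1/176584 = -88821/9208 - 20727/88292 = -2008259487/203248184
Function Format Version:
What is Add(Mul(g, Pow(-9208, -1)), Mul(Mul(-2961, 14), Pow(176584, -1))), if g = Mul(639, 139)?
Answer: Rational(-2008259487, 203248184) ≈ -9.8808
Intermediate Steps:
g = 88821
Add(Mul(g, Pow(-9208, -1)), Mul(Mul(-2961, 14), Pow(176584, -1))) = Add(Mul(88821, Pow(-9208, -1)), Mul(Mul(-2961, 14), Pow(176584, -1))) = Add(Mul(88821, Rational(-1, 9208)), Mul(-41454, Rational(1, 176584))) = Add(Rational(-88821, 9208), Rational(-20727, 88292)) = Rational(-2008259487, 203248184)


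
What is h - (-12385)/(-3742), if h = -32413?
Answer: -121301831/3742 ≈ -32416.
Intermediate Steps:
h - (-12385)/(-3742) = -32413 - (-12385)/(-3742) = -32413 - (-12385)*(-1)/3742 = -32413 - 1*12385/3742 = -32413 - 12385/3742 = -121301831/3742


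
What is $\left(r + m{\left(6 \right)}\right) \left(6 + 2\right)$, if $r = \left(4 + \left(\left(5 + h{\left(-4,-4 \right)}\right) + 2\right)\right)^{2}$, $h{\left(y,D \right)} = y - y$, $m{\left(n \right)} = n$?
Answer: $1016$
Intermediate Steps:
$h{\left(y,D \right)} = 0$
$r = 121$ ($r = \left(4 + \left(\left(5 + 0\right) + 2\right)\right)^{2} = \left(4 + \left(5 + 2\right)\right)^{2} = \left(4 + 7\right)^{2} = 11^{2} = 121$)
$\left(r + m{\left(6 \right)}\right) \left(6 + 2\right) = \left(121 + 6\right) \left(6 + 2\right) = 127 \cdot 8 = 1016$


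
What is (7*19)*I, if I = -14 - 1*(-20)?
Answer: 798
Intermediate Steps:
I = 6 (I = -14 + 20 = 6)
(7*19)*I = (7*19)*6 = 133*6 = 798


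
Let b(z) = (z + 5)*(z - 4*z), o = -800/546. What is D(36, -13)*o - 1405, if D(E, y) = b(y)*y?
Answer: -51435/7 ≈ -7347.9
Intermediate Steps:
o = -400/273 (o = -800*1/546 = -400/273 ≈ -1.4652)
b(z) = -3*z*(5 + z) (b(z) = (5 + z)*(-3*z) = -3*z*(5 + z))
D(E, y) = -3*y²*(5 + y) (D(E, y) = (-3*y*(5 + y))*y = -3*y²*(5 + y))
D(36, -13)*o - 1405 = (3*(-13)²*(-5 - 1*(-13)))*(-400/273) - 1405 = (3*169*(-5 + 13))*(-400/273) - 1405 = (3*169*8)*(-400/273) - 1405 = 4056*(-400/273) - 1405 = -41600/7 - 1405 = -51435/7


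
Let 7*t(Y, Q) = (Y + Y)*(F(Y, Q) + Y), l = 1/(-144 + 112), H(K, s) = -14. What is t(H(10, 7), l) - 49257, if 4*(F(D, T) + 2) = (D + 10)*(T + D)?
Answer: -393993/8 ≈ -49249.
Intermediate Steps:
F(D, T) = -2 + (10 + D)*(D + T)/4 (F(D, T) = -2 + ((D + 10)*(T + D))/4 = -2 + ((10 + D)*(D + T))/4 = -2 + (10 + D)*(D + T)/4)
l = -1/32 (l = 1/(-32) = -1/32 ≈ -0.031250)
t(Y, Q) = 2*Y*(-2 + Y²/4 + 5*Q/2 + 7*Y/2 + Q*Y/4)/7 (t(Y, Q) = ((Y + Y)*((-2 + Y²/4 + 5*Y/2 + 5*Q/2 + Y*Q/4) + Y))/7 = ((2*Y)*((-2 + Y²/4 + 5*Y/2 + 5*Q/2 + Q*Y/4) + Y))/7 = ((2*Y)*((-2 + Y²/4 + 5*Q/2 + 5*Y/2 + Q*Y/4) + Y))/7 = ((2*Y)*(-2 + Y²/4 + 5*Q/2 + 7*Y/2 + Q*Y/4))/7 = (2*Y*(-2 + Y²/4 + 5*Q/2 + 7*Y/2 + Q*Y/4))/7 = 2*Y*(-2 + Y²/4 + 5*Q/2 + 7*Y/2 + Q*Y/4)/7)
t(H(10, 7), l) - 49257 = (1/14)*(-14)*(-8 + (-14)² + 10*(-1/32) + 14*(-14) - 1/32*(-14)) - 49257 = (1/14)*(-14)*(-8 + 196 - 5/16 - 196 + 7/16) - 49257 = (1/14)*(-14)*(-63/8) - 49257 = 63/8 - 49257 = -393993/8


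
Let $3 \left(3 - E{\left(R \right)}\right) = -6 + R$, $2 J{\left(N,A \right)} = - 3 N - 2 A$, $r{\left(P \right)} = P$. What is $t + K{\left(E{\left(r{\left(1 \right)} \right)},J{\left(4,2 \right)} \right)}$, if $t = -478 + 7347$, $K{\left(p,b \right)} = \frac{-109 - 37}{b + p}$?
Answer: $\frac{34564}{5} \approx 6912.8$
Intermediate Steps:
$J{\left(N,A \right)} = - A - \frac{3 N}{2}$ ($J{\left(N,A \right)} = \frac{- 3 N - 2 A}{2} = - A - \frac{3 N}{2}$)
$E{\left(R \right)} = 5 - \frac{R}{3}$ ($E{\left(R \right)} = 3 - \frac{-6 + R}{3} = 3 - \left(-2 + \frac{R}{3}\right) = 5 - \frac{R}{3}$)
$K{\left(p,b \right)} = - \frac{146}{b + p}$
$t = 6869$
$t + K{\left(E{\left(r{\left(1 \right)} \right)},J{\left(4,2 \right)} \right)} = 6869 - \frac{146}{\left(\left(-1\right) 2 - 6\right) + \left(5 - \frac{1}{3}\right)} = 6869 - \frac{146}{\left(-2 - 6\right) + \left(5 - \frac{1}{3}\right)} = 6869 - \frac{146}{-8 + \frac{14}{3}} = 6869 - \frac{146}{- \frac{10}{3}} = 6869 - - \frac{219}{5} = 6869 + \frac{219}{5} = \frac{34564}{5}$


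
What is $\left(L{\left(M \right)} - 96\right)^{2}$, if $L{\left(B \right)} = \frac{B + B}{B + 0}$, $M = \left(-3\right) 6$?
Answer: $8836$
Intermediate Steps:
$M = -18$
$L{\left(B \right)} = 2$ ($L{\left(B \right)} = \frac{2 B}{B} = 2$)
$\left(L{\left(M \right)} - 96\right)^{2} = \left(2 - 96\right)^{2} = \left(-94\right)^{2} = 8836$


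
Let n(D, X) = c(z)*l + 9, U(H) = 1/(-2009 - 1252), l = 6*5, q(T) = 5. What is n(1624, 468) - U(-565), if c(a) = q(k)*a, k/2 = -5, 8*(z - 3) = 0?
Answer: 1496800/3261 ≈ 459.00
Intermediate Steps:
z = 3 (z = 3 + (⅛)*0 = 3 + 0 = 3)
k = -10 (k = 2*(-5) = -10)
l = 30
c(a) = 5*a
U(H) = -1/3261 (U(H) = 1/(-3261) = -1/3261)
n(D, X) = 459 (n(D, X) = (5*3)*30 + 9 = 15*30 + 9 = 450 + 9 = 459)
n(1624, 468) - U(-565) = 459 - 1*(-1/3261) = 459 + 1/3261 = 1496800/3261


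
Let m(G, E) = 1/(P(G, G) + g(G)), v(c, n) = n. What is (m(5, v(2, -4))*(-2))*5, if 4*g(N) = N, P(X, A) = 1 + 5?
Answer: -40/29 ≈ -1.3793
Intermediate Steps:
P(X, A) = 6
g(N) = N/4
m(G, E) = 1/(6 + G/4)
(m(5, v(2, -4))*(-2))*5 = ((4/(24 + 5))*(-2))*5 = ((4/29)*(-2))*5 = -8/29*5 = -40/29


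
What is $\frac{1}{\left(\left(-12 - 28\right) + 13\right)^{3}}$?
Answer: $- \frac{1}{19683} \approx -5.0805 \cdot 10^{-5}$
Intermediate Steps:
$\frac{1}{\left(\left(-12 - 28\right) + 13\right)^{3}} = \frac{1}{\left(-40 + 13\right)^{3}} = \frac{1}{\left(-27\right)^{3}} = \frac{1}{-19683} = - \frac{1}{19683}$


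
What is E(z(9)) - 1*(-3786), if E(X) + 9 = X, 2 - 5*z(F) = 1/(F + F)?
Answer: 67993/18 ≈ 3777.4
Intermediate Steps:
z(F) = ⅖ - 1/(10*F) (z(F) = ⅖ - 1/(5*(F + F)) = ⅖ - 1/(2*F)/5 = ⅖ - 1/(10*F))
E(X) = -9 + X
E(z(9)) - 1*(-3786) = (-9 + (⅒)*(-1 + 4*9)/9) - 1*(-3786) = (-9 + (⅒)*(⅑)*(-1 + 36)) + 3786 = (-9 + (⅒)*(⅑)*35) + 3786 = (-9 + 7/18) + 3786 = -155/18 + 3786 = 67993/18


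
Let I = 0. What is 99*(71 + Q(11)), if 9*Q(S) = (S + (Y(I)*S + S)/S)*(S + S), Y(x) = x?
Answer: 9933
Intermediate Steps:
Q(S) = 2*S*(1 + S)/9 (Q(S) = ((S + (0*S + S)/S)*(S + S))/9 = ((S + (0 + S)/S)*(2*S))/9 = ((S + S/S)*(2*S))/9 = ((S + 1)*(2*S))/9 = ((1 + S)*(2*S))/9 = (2*S*(1 + S))/9 = 2*S*(1 + S)/9)
99*(71 + Q(11)) = 99*(71 + (2/9)*11*(1 + 11)) = 99*(71 + (2/9)*11*12) = 99*(71 + 88/3) = 99*(301/3) = 9933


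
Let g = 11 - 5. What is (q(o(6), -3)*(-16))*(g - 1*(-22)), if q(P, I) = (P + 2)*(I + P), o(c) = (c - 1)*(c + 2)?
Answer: -696192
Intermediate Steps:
o(c) = (-1 + c)*(2 + c)
g = 6
q(P, I) = (2 + P)*(I + P)
(q(o(6), -3)*(-16))*(g - 1*(-22)) = (((-2 + 6 + 6²)² + 2*(-3) + 2*(-2 + 6 + 6²) - 3*(-2 + 6 + 6²))*(-16))*(6 - 1*(-22)) = (((-2 + 6 + 36)² - 6 + 2*(-2 + 6 + 36) - 3*(-2 + 6 + 36))*(-16))*(6 + 22) = ((40² - 6 + 2*40 - 3*40)*(-16))*28 = ((1600 - 6 + 80 - 120)*(-16))*28 = (1554*(-16))*28 = -24864*28 = -696192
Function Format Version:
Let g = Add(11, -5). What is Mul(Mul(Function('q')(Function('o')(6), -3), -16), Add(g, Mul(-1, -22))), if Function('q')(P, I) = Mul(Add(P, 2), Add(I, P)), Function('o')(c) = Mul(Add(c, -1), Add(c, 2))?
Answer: -696192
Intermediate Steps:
Function('o')(c) = Mul(Add(-1, c), Add(2, c))
g = 6
Function('q')(P, I) = Mul(Add(2, P), Add(I, P))
Mul(Mul(Function('q')(Function('o')(6), -3), -16), Add(g, Mul(-1, -22))) = Mul(Mul(Add(Pow(Add(-2, 6, Pow(6, 2)), 2), Mul(2, -3), Mul(2, Add(-2, 6, Pow(6, 2))), Mul(-3, Add(-2, 6, Pow(6, 2)))), -16), Add(6, Mul(-1, -22))) = Mul(Mul(Add(Pow(Add(-2, 6, 36), 2), -6, Mul(2, Add(-2, 6, 36)), Mul(-3, Add(-2, 6, 36))), -16), Add(6, 22)) = Mul(Mul(Add(Pow(40, 2), -6, Mul(2, 40), Mul(-3, 40)), -16), 28) = Mul(Mul(Add(1600, -6, 80, -120), -16), 28) = Mul(Mul(1554, -16), 28) = Mul(-24864, 28) = -696192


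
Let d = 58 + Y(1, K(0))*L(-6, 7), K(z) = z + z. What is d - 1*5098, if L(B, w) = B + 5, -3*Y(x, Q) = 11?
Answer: -15109/3 ≈ -5036.3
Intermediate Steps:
K(z) = 2*z
Y(x, Q) = -11/3 (Y(x, Q) = -⅓*11 = -11/3)
L(B, w) = 5 + B
d = 185/3 (d = 58 - 11*(5 - 6)/3 = 58 - 11/3*(-1) = 58 + 11/3 = 185/3 ≈ 61.667)
d - 1*5098 = 185/3 - 1*5098 = 185/3 - 5098 = -15109/3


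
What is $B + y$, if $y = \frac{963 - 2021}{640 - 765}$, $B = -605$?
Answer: $- \frac{74567}{125} \approx -596.54$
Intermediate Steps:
$y = \frac{1058}{125}$ ($y = - \frac{1058}{-125} = \left(-1058\right) \left(- \frac{1}{125}\right) = \frac{1058}{125} \approx 8.464$)
$B + y = -605 + \frac{1058}{125} = - \frac{74567}{125}$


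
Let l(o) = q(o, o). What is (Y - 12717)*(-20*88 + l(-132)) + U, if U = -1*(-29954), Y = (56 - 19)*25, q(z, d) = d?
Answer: 22340418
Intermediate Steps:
l(o) = o
Y = 925 (Y = 37*25 = 925)
U = 29954
(Y - 12717)*(-20*88 + l(-132)) + U = (925 - 12717)*(-20*88 - 132) + 29954 = -11792*(-1760 - 132) + 29954 = -11792*(-1892) + 29954 = 22310464 + 29954 = 22340418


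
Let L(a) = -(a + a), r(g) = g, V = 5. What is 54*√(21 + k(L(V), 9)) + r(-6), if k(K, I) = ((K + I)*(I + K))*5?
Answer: -6 + 54*√26 ≈ 269.35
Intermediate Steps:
L(a) = -2*a
k(K, I) = 5*(I + K)² (k(K, I) = ((I + K)*(I + K))*5 = (I + K)²*5 = 5*(I + K)²)
54*√(21 + k(L(V), 9)) + r(-6) = 54*√(21 + 5*(9 - 2*5)²) - 6 = 54*√(21 + 5*(9 - 10)²) - 6 = 54*√(21 + 5*(-1)²) - 6 = 54*√(21 + 5*1) - 6 = 54*√(21 + 5) - 6 = 54*√26 - 6 = -6 + 54*√26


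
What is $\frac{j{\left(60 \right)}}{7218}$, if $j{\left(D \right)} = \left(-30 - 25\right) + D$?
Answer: $\frac{5}{7218} \approx 0.00069271$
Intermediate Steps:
$j{\left(D \right)} = -55 + D$
$\frac{j{\left(60 \right)}}{7218} = \frac{-55 + 60}{7218} = 5 \cdot \frac{1}{7218} = \frac{5}{7218}$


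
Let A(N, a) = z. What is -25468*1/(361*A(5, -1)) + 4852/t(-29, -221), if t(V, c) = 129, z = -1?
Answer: 5036944/46569 ≈ 108.16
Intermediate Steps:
A(N, a) = -1
-25468*1/(361*A(5, -1)) + 4852/t(-29, -221) = -25468/(-19*(-1)*(-19)) + 4852/129 = -25468/(19*(-19)) + 4852*(1/129) = -25468/(-361) + 4852/129 = -25468*(-1/361) + 4852/129 = 25468/361 + 4852/129 = 5036944/46569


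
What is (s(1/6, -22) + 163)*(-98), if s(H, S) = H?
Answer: -47971/3 ≈ -15990.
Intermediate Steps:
(s(1/6, -22) + 163)*(-98) = (1/6 + 163)*(-98) = (979/6)*(-98) = -47971/3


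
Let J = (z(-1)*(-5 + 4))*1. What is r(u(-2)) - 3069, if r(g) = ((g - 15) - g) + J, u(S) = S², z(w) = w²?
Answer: -3085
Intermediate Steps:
J = -1 (J = ((-1)²*(-5 + 4))*1 = (1*(-1))*1 = -1*1 = -1)
r(g) = -16 (r(g) = ((g - 15) - g) - 1 = ((-15 + g) - g) - 1 = -15 - 1 = -16)
r(u(-2)) - 3069 = -16 - 3069 = -3085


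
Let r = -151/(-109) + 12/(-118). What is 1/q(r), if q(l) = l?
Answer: 6431/8255 ≈ 0.77904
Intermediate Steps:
r = 8255/6431 (r = -151*(-1/109) + 12*(-1/118) = 151/109 - 6/59 = 8255/6431 ≈ 1.2836)
1/q(r) = 1/(8255/6431) = 6431/8255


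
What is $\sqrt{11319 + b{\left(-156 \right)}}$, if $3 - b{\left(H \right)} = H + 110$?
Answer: $14 \sqrt{58} \approx 106.62$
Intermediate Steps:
$b{\left(H \right)} = -107 - H$ ($b{\left(H \right)} = 3 - \left(H + 110\right) = 3 - \left(110 + H\right) = -107 - H$)
$\sqrt{11319 + b{\left(-156 \right)}} = \sqrt{11319 - -49} = \sqrt{11319 + \left(-107 + 156\right)} = \sqrt{11319 + 49} = \sqrt{11368} = 14 \sqrt{58}$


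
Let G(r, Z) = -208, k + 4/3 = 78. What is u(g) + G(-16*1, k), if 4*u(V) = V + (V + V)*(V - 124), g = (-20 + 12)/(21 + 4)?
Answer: -117618/625 ≈ -188.19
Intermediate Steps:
k = 230/3 (k = -4/3 + 78 = 230/3 ≈ 76.667)
g = -8/25 ≈ -0.32000
u(V) = V/4 + V*(-124 + V)/2 (u(V) = (V + (V + V)*(V - 124))/4 = (V + (2*V)*(-124 + V))/4 = (V + 2*V*(-124 + V))/4 = V/4 + V*(-124 + V)/2)
u(g) + G(-16*1, k) = (¼)*(-8/25)*(-247 + 2*(-8/25)) - 208 = (¼)*(-8/25)*(-247 - 16/25) - 208 = (¼)*(-8/25)*(-6191/25) - 208 = 12382/625 - 208 = -117618/625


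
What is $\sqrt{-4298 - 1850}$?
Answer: $2 i \sqrt{1537} \approx 78.409 i$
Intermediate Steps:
$\sqrt{-4298 - 1850} = \sqrt{-6148} = 2 i \sqrt{1537}$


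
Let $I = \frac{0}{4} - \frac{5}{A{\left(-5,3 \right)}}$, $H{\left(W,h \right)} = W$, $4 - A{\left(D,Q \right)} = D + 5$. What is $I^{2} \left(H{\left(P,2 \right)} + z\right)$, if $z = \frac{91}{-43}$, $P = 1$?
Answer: $- \frac{75}{43} \approx -1.7442$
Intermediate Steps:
$A{\left(D,Q \right)} = -1 - D$ ($A{\left(D,Q \right)} = 4 - \left(D + 5\right) = 4 - \left(5 + D\right) = -1 - D$)
$z = - \frac{91}{43}$ ($z = 91 \left(- \frac{1}{43}\right) = - \frac{91}{43} \approx -2.1163$)
$I = - \frac{5}{4}$ ($I = \frac{0}{4} - \frac{5}{-1 - -5} = 0 \cdot \frac{1}{4} - \frac{5}{-1 + 5} = 0 - \frac{5}{4} = - \frac{5}{4} \approx -1.25$)
$I^{2} \left(H{\left(P,2 \right)} + z\right) = \left(- \frac{5}{4}\right)^{2} \left(1 - \frac{91}{43}\right) = \frac{25}{16} \left(- \frac{48}{43}\right) = - \frac{75}{43}$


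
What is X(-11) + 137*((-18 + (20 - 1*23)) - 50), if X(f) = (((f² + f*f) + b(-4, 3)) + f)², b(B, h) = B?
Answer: 41802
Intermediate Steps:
X(f) = (-4 + f + 2*f²)² (X(f) = (((f² + f*f) - 4) + f)² = (((f² + f²) - 4) + f)² = ((2*f² - 4) + f)² = ((-4 + 2*f²) + f)² = (-4 + f + 2*f²)²)
X(-11) + 137*((-18 + (20 - 1*23)) - 50) = (-4 - 11 + 2*(-11)²)² + 137*((-18 + (20 - 1*23)) - 50) = (-4 - 11 + 2*121)² + 137*((-18 + (20 - 23)) - 50) = (-4 - 11 + 242)² + 137*((-18 - 3) - 50) = 227² + 137*(-21 - 50) = 51529 + 137*(-71) = 51529 - 9727 = 41802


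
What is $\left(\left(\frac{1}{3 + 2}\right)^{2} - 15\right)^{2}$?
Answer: $\frac{139876}{625} \approx 223.8$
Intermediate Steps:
$\left(\left(\frac{1}{3 + 2}\right)^{2} - 15\right)^{2} = \left(\left(\frac{1}{5}\right)^{2} - 15\right)^{2} = \left(\frac{1}{25} - 15\right)^{2} = \left(- \frac{374}{25}\right)^{2} = \frac{139876}{625}$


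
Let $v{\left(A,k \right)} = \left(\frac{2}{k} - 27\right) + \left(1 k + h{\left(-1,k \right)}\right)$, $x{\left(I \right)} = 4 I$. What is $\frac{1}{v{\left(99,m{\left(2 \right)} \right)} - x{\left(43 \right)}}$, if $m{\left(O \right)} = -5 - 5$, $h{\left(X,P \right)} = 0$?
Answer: $- \frac{5}{1046} \approx -0.0047801$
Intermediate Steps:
$m{\left(O \right)} = -10$ ($m{\left(O \right)} = -5 - 5 = -10$)
$v{\left(A,k \right)} = -27 + k + \frac{2}{k}$ ($v{\left(A,k \right)} = \left(\frac{2}{k} - 27\right) + \left(1 k + 0\right) = \left(-27 + \frac{2}{k}\right) + \left(k + 0\right) = \left(-27 + \frac{2}{k}\right) + k = -27 + k + \frac{2}{k}$)
$\frac{1}{v{\left(99,m{\left(2 \right)} \right)} - x{\left(43 \right)}} = \frac{1}{\left(-27 - 10 + \frac{2}{-10}\right) - 4 \cdot 43} = \frac{1}{\left(-27 - 10 + 2 \left(- \frac{1}{10}\right)\right) - 172} = \frac{1}{\left(-27 - 10 - \frac{1}{5}\right) - 172} = \frac{1}{- \frac{186}{5} - 172} = \frac{1}{- \frac{1046}{5}} = - \frac{5}{1046}$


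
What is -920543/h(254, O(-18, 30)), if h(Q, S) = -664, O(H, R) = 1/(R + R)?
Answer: 920543/664 ≈ 1386.4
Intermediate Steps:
O(H, R) = 1/(2*R)
-920543/h(254, O(-18, 30)) = -920543/(-664) = -920543*(-1/664) = 920543/664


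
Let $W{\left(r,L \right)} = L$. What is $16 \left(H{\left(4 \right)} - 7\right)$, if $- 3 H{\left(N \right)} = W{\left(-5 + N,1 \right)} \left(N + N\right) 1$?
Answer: $- \frac{464}{3} \approx -154.67$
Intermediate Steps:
$H{\left(N \right)} = - \frac{2 N}{3}$ ($H{\left(N \right)} = - \frac{1 \left(N + N\right) 1}{3} = - \frac{1 \cdot 2 N 1}{3} = - \frac{1 \cdot 2 N}{3} = - \frac{2 N}{3}$)
$16 \left(H{\left(4 \right)} - 7\right) = 16 \left(\left(- \frac{2}{3}\right) 4 - 7\right) = 16 \left(- \frac{8}{3} - 7\right) = 16 \left(- \frac{29}{3}\right) = - \frac{464}{3}$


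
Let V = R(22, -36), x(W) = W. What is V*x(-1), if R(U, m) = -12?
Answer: 12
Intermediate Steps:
V = -12
V*x(-1) = -12*(-1) = 12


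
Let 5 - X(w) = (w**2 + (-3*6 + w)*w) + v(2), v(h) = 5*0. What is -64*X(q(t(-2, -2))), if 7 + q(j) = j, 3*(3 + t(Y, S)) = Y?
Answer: 238784/9 ≈ 26532.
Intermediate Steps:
t(Y, S) = -3 + Y/3
q(j) = -7 + j
v(h) = 0
X(w) = 5 - w**2 - w*(-18 + w) (X(w) = 5 - ((w**2 + (-3*6 + w)*w) + 0) = 5 - ((w**2 + (-18 + w)*w) + 0) = 5 - ((w**2 + w*(-18 + w)) + 0) = 5 - (w**2 + w*(-18 + w)) = 5 + (-w**2 - w*(-18 + w)) = 5 - w**2 - w*(-18 + w))
-64*X(q(t(-2, -2))) = -64*(5 - 2*(-7 + (-3 + (1/3)*(-2)))**2 + 18*(-7 + (-3 + (1/3)*(-2)))) = -64*(5 - 2*(-7 + (-3 - 2/3))**2 + 18*(-7 + (-3 - 2/3))) = -64*(5 - 2*(-7 - 11/3)**2 + 18*(-7 - 11/3)) = -64*(5 - 2*(-32/3)**2 + 18*(-32/3)) = -64*(5 - 2*1024/9 - 192) = -64*(5 - 2048/9 - 192) = -64*(-3731/9) = 238784/9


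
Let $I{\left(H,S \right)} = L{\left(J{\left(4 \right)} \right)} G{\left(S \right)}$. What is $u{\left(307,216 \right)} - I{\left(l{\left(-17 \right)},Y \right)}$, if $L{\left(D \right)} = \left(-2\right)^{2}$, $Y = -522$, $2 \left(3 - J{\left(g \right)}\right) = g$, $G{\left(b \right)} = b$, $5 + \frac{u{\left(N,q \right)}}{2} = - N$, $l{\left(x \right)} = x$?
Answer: $1464$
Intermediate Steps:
$u{\left(N,q \right)} = -10 - 2 N$ ($u{\left(N,q \right)} = -10 + 2 \left(- N\right) = -10 - 2 N$)
$J{\left(g \right)} = 3 - \frac{g}{2}$
$L{\left(D \right)} = 4$
$I{\left(H,S \right)} = 4 S$
$u{\left(307,216 \right)} - I{\left(l{\left(-17 \right)},Y \right)} = \left(-10 - 614\right) - 4 \left(-522\right) = \left(-10 - 614\right) - -2088 = -624 + 2088 = 1464$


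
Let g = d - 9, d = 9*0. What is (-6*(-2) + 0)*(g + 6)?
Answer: -36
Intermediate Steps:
d = 0
g = -9 (g = 0 - 9 = -9)
(-6*(-2) + 0)*(g + 6) = (-6*(-2) + 0)*(-9 + 6) = (12 + 0)*(-3) = 12*(-3) = -36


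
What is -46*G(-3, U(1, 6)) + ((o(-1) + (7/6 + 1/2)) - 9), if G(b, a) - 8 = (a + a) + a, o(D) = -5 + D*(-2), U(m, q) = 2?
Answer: -1963/3 ≈ -654.33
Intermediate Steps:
o(D) = -5 - 2*D
G(b, a) = 8 + 3*a (G(b, a) = 8 + ((a + a) + a) = 8 + (2*a + a) = 8 + 3*a)
-46*G(-3, U(1, 6)) + ((o(-1) + (7/6 + 1/2)) - 9) = -46*(8 + 3*2) + (((-5 - 2*(-1)) + (7/6 + 1/2)) - 9) = -46*(8 + 6) + (((-5 + 2) + (7*(⅙) + 1*(½))) - 9) = -46*14 + ((-3 + (7/6 + ½)) - 9) = -644 + ((-3 + 5/3) - 9) = -644 + (-4/3 - 9) = -644 - 31/3 = -1963/3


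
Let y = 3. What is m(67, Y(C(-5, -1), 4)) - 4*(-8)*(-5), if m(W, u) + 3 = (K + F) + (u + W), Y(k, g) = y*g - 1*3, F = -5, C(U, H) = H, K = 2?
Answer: -90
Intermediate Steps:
Y(k, g) = -3 + 3*g (Y(k, g) = 3*g - 1*3 = 3*g - 3 = -3 + 3*g)
m(W, u) = -6 + W + u (m(W, u) = -3 + ((2 - 5) + (u + W)) = -3 + (-3 + (W + u)) = -3 + (-3 + W + u) = -6 + W + u)
m(67, Y(C(-5, -1), 4)) - 4*(-8)*(-5) = (-6 + 67 + (-3 + 3*4)) - 4*(-8)*(-5) = (-6 + 67 + (-3 + 12)) + 32*(-5) = (-6 + 67 + 9) - 160 = 70 - 160 = -90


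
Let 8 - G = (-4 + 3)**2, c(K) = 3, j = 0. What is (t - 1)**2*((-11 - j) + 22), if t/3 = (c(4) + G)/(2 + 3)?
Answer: 275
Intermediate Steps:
G = 7 (G = 8 - (-4 + 3)**2 = 8 - 1*(-1)**2 = 8 - 1*1 = 8 - 1 = 7)
t = 6 (t = 3*((3 + 7)/(2 + 3)) = 3*(10/5) = 3*(10*(1/5)) = 3*2 = 6)
(t - 1)**2*((-11 - j) + 22) = (6 - 1)**2*((-11 - 1*0) + 22) = 5**2*((-11 + 0) + 22) = 25*(-11 + 22) = 25*11 = 275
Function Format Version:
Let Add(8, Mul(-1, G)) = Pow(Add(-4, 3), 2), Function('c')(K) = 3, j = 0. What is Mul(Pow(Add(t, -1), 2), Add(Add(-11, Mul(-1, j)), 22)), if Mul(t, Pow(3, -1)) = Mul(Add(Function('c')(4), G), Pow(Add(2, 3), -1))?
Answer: 275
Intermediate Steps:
G = 7 (G = Add(8, Mul(-1, Pow(Add(-4, 3), 2))) = Add(8, Mul(-1, Pow(-1, 2))) = Add(8, Mul(-1, 1)) = Add(8, -1) = 7)
t = 6 (t = Mul(3, Mul(Add(3, 7), Pow(Add(2, 3), -1))) = Mul(3, Mul(10, Pow(5, -1))) = Mul(3, Mul(10, Rational(1, 5))) = Mul(3, 2) = 6)
Mul(Pow(Add(t, -1), 2), Add(Add(-11, Mul(-1, j)), 22)) = Mul(Pow(Add(6, -1), 2), Add(Add(-11, Mul(-1, 0)), 22)) = Mul(Pow(5, 2), Add(Add(-11, 0), 22)) = Mul(25, Add(-11, 22)) = Mul(25, 11) = 275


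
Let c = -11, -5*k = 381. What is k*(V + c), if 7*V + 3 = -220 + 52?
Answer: 94488/35 ≈ 2699.7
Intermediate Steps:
k = -381/5 (k = -1/5*381 = -381/5 ≈ -76.200)
V = -171/7 (V = -3/7 + (-220 + 52)/7 = -3/7 + (1/7)*(-168) = -3/7 - 24 = -171/7 ≈ -24.429)
k*(V + c) = -381*(-171/7 - 11)/5 = -381/5*(-248/7) = 94488/35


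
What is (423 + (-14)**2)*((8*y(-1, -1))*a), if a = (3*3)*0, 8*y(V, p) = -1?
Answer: 0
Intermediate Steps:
y(V, p) = -1/8 (y(V, p) = (1/8)*(-1) = -1/8)
a = 0 (a = 9*0 = 0)
(423 + (-14)**2)*((8*y(-1, -1))*a) = (423 + (-14)**2)*((8*(-1/8))*0) = (423 + 196)*(-1*0) = 619*0 = 0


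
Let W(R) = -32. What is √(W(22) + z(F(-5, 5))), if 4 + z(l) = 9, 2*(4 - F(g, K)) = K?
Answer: 3*I*√3 ≈ 5.1962*I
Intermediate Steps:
F(g, K) = 4 - K/2
z(l) = 5 (z(l) = -4 + 9 = 5)
√(W(22) + z(F(-5, 5))) = √(-32 + 5) = √(-27) = 3*I*√3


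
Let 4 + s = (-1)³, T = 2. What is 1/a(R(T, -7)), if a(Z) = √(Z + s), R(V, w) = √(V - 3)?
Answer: (-5 + I)^(-½) ≈ 0.043637 - 0.44069*I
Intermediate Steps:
s = -5 (s = -4 + (-1)³ = -4 - 1 = -5)
R(V, w) = √(-3 + V)
a(Z) = √(-5 + Z) (a(Z) = √(Z - 5) = √(-5 + Z))
1/a(R(T, -7)) = 1/(√(-5 + √(-3 + 2))) = 1/(√(-5 + √(-1))) = 1/(√(-5 + I)) = (-5 + I)^(-½)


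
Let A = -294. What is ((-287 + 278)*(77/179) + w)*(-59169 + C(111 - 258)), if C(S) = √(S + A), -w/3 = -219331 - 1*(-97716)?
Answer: -3864123966978/179 + 1371437802*I/179 ≈ -2.1587e+10 + 7.6617e+6*I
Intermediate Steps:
w = 364845 (w = -3*(-219331 - 1*(-97716)) = -3*(-219331 + 97716) = -3*(-121615) = 364845)
C(S) = √(-294 + S) (C(S) = √(S - 294) = √(-294 + S))
((-287 + 278)*(77/179) + w)*(-59169 + C(111 - 258)) = ((-287 + 278)*(77/179) + 364845)*(-59169 + √(-294 + (111 - 258))) = (-693/179 + 364845)*(-59169 + √(-294 - 147)) = (-9*77/179 + 364845)*(-59169 + √(-441)) = (-693/179 + 364845)*(-59169 + 21*I) = 65306562*(-59169 + 21*I)/179 = -3864123966978/179 + 1371437802*I/179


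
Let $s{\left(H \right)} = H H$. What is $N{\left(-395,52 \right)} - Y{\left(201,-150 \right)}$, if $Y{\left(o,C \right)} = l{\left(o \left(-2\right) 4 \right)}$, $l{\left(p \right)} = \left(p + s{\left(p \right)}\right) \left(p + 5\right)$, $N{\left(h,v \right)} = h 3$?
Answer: $4142240583$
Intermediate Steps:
$s{\left(H \right)} = H^{2}$
$N{\left(h,v \right)} = 3 h$
$l{\left(p \right)} = \left(5 + p\right) \left(p + p^{2}\right)$ ($l{\left(p \right)} = \left(p + p^{2}\right) \left(p + 5\right) = \left(p + p^{2}\right) \left(5 + p\right) = \left(5 + p\right) \left(p + p^{2}\right)$)
$Y{\left(o,C \right)} = - 8 o \left(5 - 48 o + 64 o^{2}\right)$ ($Y{\left(o,C \right)} = o \left(-2\right) 4 \left(5 + \left(o \left(-2\right) 4\right)^{2} + 6 o \left(-2\right) 4\right) = - 2 o 4 \left(5 + \left(- 2 o 4\right)^{2} + 6 - 2 o 4\right) = - 8 o \left(5 + \left(- 8 o\right)^{2} + 6 \left(- 8 o\right)\right) = - 8 o \left(5 + 64 o^{2} - 48 o\right) = - 8 o \left(5 - 48 o + 64 o^{2}\right)$)
$N{\left(-395,52 \right)} - Y{\left(201,-150 \right)} = 3 \left(-395\right) - 8 \cdot 201 \left(-5 - 64 \cdot 201^{2} + 48 \cdot 201\right) = -1185 - 8 \cdot 201 \left(-5 - 2585664 + 9648\right) = -1185 - 8 \cdot 201 \left(-2576021\right) = -1185 - -4142241768 = -1185 + 4142241768 = 4142240583$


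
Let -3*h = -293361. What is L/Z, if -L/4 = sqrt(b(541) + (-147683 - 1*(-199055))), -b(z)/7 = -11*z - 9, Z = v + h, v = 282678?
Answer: -296*sqrt(17)/380465 ≈ -0.0032078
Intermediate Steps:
h = 97787 (h = -1/3*(-293361) = 97787)
Z = 380465 (Z = 282678 + 97787 = 380465)
b(z) = 63 + 77*z (b(z) = -7*(-11*z - 9) = -7*(-9 - 11*z) = 63 + 77*z)
L = -296*sqrt(17) (L = -4*sqrt((63 + 77*541) + (-147683 - 1*(-199055))) = -4*sqrt((63 + 41657) + (-147683 + 199055)) = -4*sqrt(41720 + 51372) = -296*sqrt(17) ≈ -1220.4)
L/Z = -296*sqrt(17)/380465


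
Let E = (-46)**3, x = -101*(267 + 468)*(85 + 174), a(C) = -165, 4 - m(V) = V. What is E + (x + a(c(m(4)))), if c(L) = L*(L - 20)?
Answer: -19324366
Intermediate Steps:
m(V) = 4 - V
c(L) = L*(-20 + L)
x = -19226865 (x = -74235*259 = -101*190365 = -19226865)
E = -97336
E + (x + a(c(m(4)))) = -97336 + (-19226865 - 165) = -97336 - 19227030 = -19324366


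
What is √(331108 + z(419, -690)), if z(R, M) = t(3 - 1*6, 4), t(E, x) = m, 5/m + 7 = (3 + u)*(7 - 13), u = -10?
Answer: √16224299/7 ≈ 575.42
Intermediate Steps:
m = ⅐ (m = 5/(-7 + (3 - 10)*(7 - 13)) = 5/(-7 - 7*(-6)) = 5/(-7 + 42) = 5/35 = 5*(1/35) = ⅐ ≈ 0.14286)
t(E, x) = ⅐
z(R, M) = ⅐
√(331108 + z(419, -690)) = √(331108 + ⅐) = √(2317757/7) = √16224299/7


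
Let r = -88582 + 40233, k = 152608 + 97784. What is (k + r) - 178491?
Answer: 23552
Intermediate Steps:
k = 250392
r = -48349
(k + r) - 178491 = (250392 - 48349) - 178491 = 202043 - 178491 = 23552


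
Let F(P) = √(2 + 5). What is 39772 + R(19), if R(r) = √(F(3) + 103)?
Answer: 39772 + √(103 + √7) ≈ 39782.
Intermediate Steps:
F(P) = √7
R(r) = √(103 + √7) (R(r) = √(√7 + 103) = √(103 + √7))
39772 + R(19) = 39772 + √(103 + √7)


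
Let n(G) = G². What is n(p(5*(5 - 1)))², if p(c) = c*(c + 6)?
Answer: 73116160000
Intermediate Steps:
p(c) = c*(6 + c)
n(p(5*(5 - 1)))² = (((5*(5 - 1))*(6 + 5*(5 - 1)))²)² = (((5*4)*(6 + 5*4))²)² = ((20*(6 + 20))²)² = ((20*26)²)² = (520²)² = 270400² = 73116160000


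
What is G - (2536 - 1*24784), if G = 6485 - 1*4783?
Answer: 23950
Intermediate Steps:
G = 1702 (G = 6485 - 4783 = 1702)
G - (2536 - 1*24784) = 1702 - (2536 - 1*24784) = 1702 - (2536 - 24784) = 1702 - 1*(-22248) = 1702 + 22248 = 23950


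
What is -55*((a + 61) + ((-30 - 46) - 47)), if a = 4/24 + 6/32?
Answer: 162745/48 ≈ 3390.5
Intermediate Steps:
a = 17/48 (a = 4*(1/24) + 6*(1/32) = ⅙ + 3/16 = 17/48 ≈ 0.35417)
-55*((a + 61) + ((-30 - 46) - 47)) = -55*((17/48 + 61) + ((-30 - 46) - 47)) = -55*(2945/48 + (-76 - 47)) = -55*(2945/48 - 123) = -55*(-2959/48) = 162745/48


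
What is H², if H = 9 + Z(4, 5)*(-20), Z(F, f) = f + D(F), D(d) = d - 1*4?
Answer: 8281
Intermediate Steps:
D(d) = -4 + d (D(d) = d - 4 = -4 + d)
Z(F, f) = -4 + F + f (Z(F, f) = f + (-4 + F) = -4 + F + f)
H = -91 (H = 9 + (-4 + 4 + 5)*(-20) = 9 + 5*(-20) = 9 - 100 = -91)
H² = (-91)² = 8281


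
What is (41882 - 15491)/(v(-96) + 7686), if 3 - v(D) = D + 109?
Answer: 1389/404 ≈ 3.4381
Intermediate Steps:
v(D) = -106 - D (v(D) = 3 - (D + 109) = 3 - (109 + D) = 3 + (-109 - D) = -106 - D)
(41882 - 15491)/(v(-96) + 7686) = (41882 - 15491)/((-106 - 1*(-96)) + 7686) = 26391/((-106 + 96) + 7686) = 26391/(-10 + 7686) = 26391/7676 = 26391*(1/7676) = 1389/404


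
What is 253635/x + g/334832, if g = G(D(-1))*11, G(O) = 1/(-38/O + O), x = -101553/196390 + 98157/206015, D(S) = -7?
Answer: -229067298408554605897/36706249638672 ≈ -6.2406e+6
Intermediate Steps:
x = -328877613/8091857170 (x = -101553*1/196390 + 98157*(1/206015) = -101553/196390 + 98157/206015 = -328877613/8091857170 ≈ -0.040643)
G(O) = 1/(O - 38/O)
g = -7 (g = -7/(-38 + (-7)²)*11 = -7/(-38 + 49)*11 = -7/11*11 = -7)
253635/x + g/334832 = 253635/(-328877613/8091857170) - 7/334832 = 253635*(-8091857170/328877613) - 7*1/334832 = -684126064437650/109625871 - 7/334832 = -229067298408554605897/36706249638672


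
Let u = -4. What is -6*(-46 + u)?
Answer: 300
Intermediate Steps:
-6*(-46 + u) = -6*(-46 - 4) = -6*(-50) = 300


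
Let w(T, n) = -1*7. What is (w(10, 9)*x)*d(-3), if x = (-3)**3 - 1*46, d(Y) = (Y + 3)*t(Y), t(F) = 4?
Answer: 0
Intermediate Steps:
w(T, n) = -7
d(Y) = 12 + 4*Y (d(Y) = (Y + 3)*4 = (3 + Y)*4 = 12 + 4*Y)
x = -73 (x = -27 - 46 = -73)
(w(10, 9)*x)*d(-3) = (-7*(-73))*(12 + 4*(-3)) = 511*(12 - 12) = 511*0 = 0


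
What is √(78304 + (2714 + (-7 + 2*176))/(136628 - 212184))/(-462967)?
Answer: -√111753632264885/17489967326 ≈ -0.00060442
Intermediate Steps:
√(78304 + (2714 + (-7 + 2*176))/(136628 - 212184))/(-462967) = √(78304 + (2714 + (-7 + 352))/(-75556))*(-1/462967) = √(78304 + (2714 + 345)*(-1/75556))*(-1/462967) = √(78304 + 3059*(-1/75556))*(-1/462967) = √(78304 - 3059/75556)*(-1/462967) = √(5916333965/75556)*(-1/462967) = (√111753632264885/37778)*(-1/462967) = -√111753632264885/17489967326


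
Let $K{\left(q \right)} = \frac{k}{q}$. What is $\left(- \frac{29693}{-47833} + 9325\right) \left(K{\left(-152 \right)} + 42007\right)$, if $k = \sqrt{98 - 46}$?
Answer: $\frac{18738164062926}{47833} - \frac{223036209 \sqrt{13}}{1817654} \approx 3.9174 \cdot 10^{8}$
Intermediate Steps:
$k = 2 \sqrt{13}$ ($k = \sqrt{52} = 2 \sqrt{13} \approx 7.2111$)
$K{\left(q \right)} = \frac{2 \sqrt{13}}{q}$
$\left(- \frac{29693}{-47833} + 9325\right) \left(K{\left(-152 \right)} + 42007\right) = \left(- \frac{29693}{-47833} + 9325\right) \left(\frac{2 \sqrt{13}}{-152} + 42007\right) = \left(- \frac{29693 \left(-1\right)}{47833} + 9325\right) \left(2 \sqrt{13} \left(- \frac{1}{152}\right) + 42007\right) = \left(\left(-1\right) \left(- \frac{29693}{47833}\right) + 9325\right) \left(- \frac{\sqrt{13}}{76} + 42007\right) = \left(\frac{29693}{47833} + 9325\right) \left(42007 - \frac{\sqrt{13}}{76}\right) = \frac{446072418 \left(42007 - \frac{\sqrt{13}}{76}\right)}{47833} = \frac{18738164062926}{47833} - \frac{223036209 \sqrt{13}}{1817654}$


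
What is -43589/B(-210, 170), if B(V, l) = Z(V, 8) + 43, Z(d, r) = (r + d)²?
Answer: -43589/40847 ≈ -1.0671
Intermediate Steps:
Z(d, r) = (d + r)²
B(V, l) = 43 + (8 + V)² (B(V, l) = (V + 8)² + 43 = (8 + V)² + 43 = 43 + (8 + V)²)
-43589/B(-210, 170) = -43589/(43 + (8 - 210)²) = -43589/(43 + (-202)²) = -43589/(43 + 40804) = -43589/40847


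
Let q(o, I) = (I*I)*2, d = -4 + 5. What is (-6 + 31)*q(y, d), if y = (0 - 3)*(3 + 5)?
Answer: 50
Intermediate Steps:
y = -24 (y = -3*8 = -24)
d = 1
q(o, I) = 2*I**2 (q(o, I) = I**2*2 = 2*I**2)
(-6 + 31)*q(y, d) = (-6 + 31)*(2*1**2) = 25*(2*1) = 25*2 = 50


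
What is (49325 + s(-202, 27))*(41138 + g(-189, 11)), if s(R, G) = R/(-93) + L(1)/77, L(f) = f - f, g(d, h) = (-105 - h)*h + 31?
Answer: 183006225311/93 ≈ 1.9678e+9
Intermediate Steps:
g(d, h) = 31 + h*(-105 - h) (g(d, h) = h*(-105 - h) + 31 = 31 + h*(-105 - h))
L(f) = 0
s(R, G) = -R/93 (s(R, G) = R/(-93) + 0/77 = R*(-1/93) + 0*(1/77) = -R/93 + 0 = -R/93)
(49325 + s(-202, 27))*(41138 + g(-189, 11)) = (49325 - 1/93*(-202))*(41138 + (31 - 1*11**2 - 105*11)) = (49325 + 202/93)*(41138 + (31 - 1*121 - 1155)) = 4587427*(41138 + (31 - 121 - 1155))/93 = 4587427*(41138 - 1245)/93 = (4587427/93)*39893 = 183006225311/93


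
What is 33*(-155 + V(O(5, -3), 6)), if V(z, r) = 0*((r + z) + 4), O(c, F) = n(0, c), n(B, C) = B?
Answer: -5115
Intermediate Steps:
O(c, F) = 0
V(z, r) = 0 (V(z, r) = 0*(4 + r + z) = 0)
33*(-155 + V(O(5, -3), 6)) = 33*(-155 + 0) = 33*(-155) = -5115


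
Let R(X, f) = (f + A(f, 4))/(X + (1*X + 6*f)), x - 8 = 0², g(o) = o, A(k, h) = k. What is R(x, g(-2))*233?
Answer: -233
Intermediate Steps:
x = 8 (x = 8 + 0² = 8 + 0 = 8)
R(X, f) = 2*f/(2*X + 6*f) (R(X, f) = (f + f)/(X + (1*X + 6*f)) = (2*f)/(X + (X + 6*f)) = (2*f)/(2*X + 6*f) = 2*f/(2*X + 6*f))
R(x, g(-2))*233 = -2/(8 + 3*(-2))*233 = -2/(8 - 6)*233 = -2/2*233 = -2*½*233 = -1*233 = -233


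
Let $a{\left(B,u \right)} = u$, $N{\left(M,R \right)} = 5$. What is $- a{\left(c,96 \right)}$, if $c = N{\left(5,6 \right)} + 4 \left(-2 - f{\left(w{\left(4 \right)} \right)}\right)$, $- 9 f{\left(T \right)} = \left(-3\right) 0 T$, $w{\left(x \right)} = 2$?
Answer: $-96$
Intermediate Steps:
$f{\left(T \right)} = 0$ ($f{\left(T \right)} = - \frac{\left(-3\right) 0 T}{9} = - \frac{0 T}{9} = \left(- \frac{1}{9}\right) 0 = 0$)
$c = -3$ ($c = 5 + 4 \left(-2 - 0\right) = 5 + 4 \left(-2 + 0\right) = 5 + 4 \left(-2\right) = 5 - 8 = -3$)
$- a{\left(c,96 \right)} = \left(-1\right) 96 = -96$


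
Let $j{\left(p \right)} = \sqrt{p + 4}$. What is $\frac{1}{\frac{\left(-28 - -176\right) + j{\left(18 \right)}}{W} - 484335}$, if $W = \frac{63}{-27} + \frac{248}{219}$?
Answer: $- \frac{11169830657}{5411316495740049} + \frac{19199 \sqrt{22}}{5411316495740049} \approx -2.0641 \cdot 10^{-6}$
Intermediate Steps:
$j{\left(p \right)} = \sqrt{4 + p}$
$W = - \frac{263}{219}$ ($W = 63 \left(- \frac{1}{27}\right) + 248 \cdot \frac{1}{219} = - \frac{7}{3} + \frac{248}{219} = - \frac{263}{219} \approx -1.2009$)
$\frac{1}{\frac{\left(-28 - -176\right) + j{\left(18 \right)}}{W} - 484335} = \frac{1}{\frac{\left(-28 - -176\right) + \sqrt{4 + 18}}{- \frac{263}{219}} - 484335} = \frac{1}{\left(\left(-28 + 176\right) + \sqrt{22}\right) \left(- \frac{219}{263}\right) - 484335} = \frac{1}{\left(148 + \sqrt{22}\right) \left(- \frac{219}{263}\right) - 484335} = \frac{1}{\left(- \frac{32412}{263} - \frac{219 \sqrt{22}}{263}\right) - 484335} = \frac{1}{- \frac{127412517}{263} - \frac{219 \sqrt{22}}{263}}$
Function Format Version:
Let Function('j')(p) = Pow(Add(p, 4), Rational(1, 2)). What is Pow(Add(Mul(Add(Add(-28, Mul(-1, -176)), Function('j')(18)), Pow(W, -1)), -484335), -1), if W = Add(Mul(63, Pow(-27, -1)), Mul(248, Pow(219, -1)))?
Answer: Add(Rational(-11169830657, 5411316495740049), Mul(Rational(19199, 5411316495740049), Pow(22, Rational(1, 2)))) ≈ -2.0641e-6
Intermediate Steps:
Function('j')(p) = Pow(Add(4, p), Rational(1, 2))
W = Rational(-263, 219) (W = Add(Mul(63, Rational(-1, 27)), Mul(248, Rational(1, 219))) = Add(Rational(-7, 3), Rational(248, 219)) = Rational(-263, 219) ≈ -1.2009)
Pow(Add(Mul(Add(Add(-28, Mul(-1, -176)), Function('j')(18)), Pow(W, -1)), -484335), -1) = Pow(Add(Mul(Add(Add(-28, Mul(-1, -176)), Pow(Add(4, 18), Rational(1, 2))), Pow(Rational(-263, 219), -1)), -484335), -1) = Pow(Add(Mul(Add(Add(-28, 176), Pow(22, Rational(1, 2))), Rational(-219, 263)), -484335), -1) = Pow(Add(Mul(Add(148, Pow(22, Rational(1, 2))), Rational(-219, 263)), -484335), -1) = Pow(Add(Add(Rational(-32412, 263), Mul(Rational(-219, 263), Pow(22, Rational(1, 2)))), -484335), -1) = Pow(Add(Rational(-127412517, 263), Mul(Rational(-219, 263), Pow(22, Rational(1, 2)))), -1)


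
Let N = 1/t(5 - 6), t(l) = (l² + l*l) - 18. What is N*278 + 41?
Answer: 189/8 ≈ 23.625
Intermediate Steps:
t(l) = -18 + 2*l² (t(l) = (l² + l²) - 18 = 2*l² - 18 = -18 + 2*l²)
N = -1/16 (N = 1/(-18 + 2*(5 - 6)²) = 1/(-18 + 2*(-1)²) = 1/(-18 + 2*1) = 1/(-18 + 2) = 1/(-16) = -1/16 ≈ -0.062500)
N*278 + 41 = -1/16*278 + 41 = -139/8 + 41 = 189/8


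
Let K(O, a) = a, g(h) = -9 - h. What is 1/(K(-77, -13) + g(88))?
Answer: -1/110 ≈ -0.0090909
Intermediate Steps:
1/(K(-77, -13) + g(88)) = 1/(-13 + (-9 - 1*88)) = 1/(-13 + (-9 - 88)) = 1/(-13 - 97) = 1/(-110) = -1/110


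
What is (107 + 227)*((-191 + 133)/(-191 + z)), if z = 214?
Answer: -19372/23 ≈ -842.26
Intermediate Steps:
(107 + 227)*((-191 + 133)/(-191 + z)) = (107 + 227)*((-191 + 133)/(-191 + 214)) = 334*(-58/23) = -19372/23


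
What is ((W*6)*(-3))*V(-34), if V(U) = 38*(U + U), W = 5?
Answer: 232560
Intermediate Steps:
V(U) = 76*U (V(U) = 38*(2*U) = 76*U)
((W*6)*(-3))*V(-34) = ((5*6)*(-3))*(76*(-34)) = (30*(-3))*(-2584) = -90*(-2584) = 232560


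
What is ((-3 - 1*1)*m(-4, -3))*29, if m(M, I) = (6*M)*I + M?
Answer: -7888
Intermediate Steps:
m(M, I) = M + 6*I*M (m(M, I) = 6*I*M + M = M + 6*I*M)
((-3 - 1*1)*m(-4, -3))*29 = ((-3 - 1*1)*(-4*(1 + 6*(-3))))*29 = ((-3 - 1)*(-4*(1 - 18)))*29 = -(-16)*(-17)*29 = -4*68*29 = -272*29 = -7888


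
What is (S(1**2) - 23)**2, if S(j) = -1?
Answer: 576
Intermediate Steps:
(S(1**2) - 23)**2 = (-1 - 23)**2 = (-24)**2 = 576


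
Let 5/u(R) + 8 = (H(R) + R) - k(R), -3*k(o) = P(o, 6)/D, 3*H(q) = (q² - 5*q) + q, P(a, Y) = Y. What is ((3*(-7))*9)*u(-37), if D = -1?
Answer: -2835/1376 ≈ -2.0603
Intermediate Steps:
H(q) = -4*q/3 + q²/3 (H(q) = ((q² - 5*q) + q)/3 = (q² - 4*q)/3 = -4*q/3 + q²/3)
k(o) = 2 (k(o) = -2/(-1) = -2*(-1) = -⅓*(-6) = 2)
u(R) = 5/(-10 + R + R*(-4 + R)/3) (u(R) = 5/(-8 + ((R*(-4 + R)/3 + R) - 1*2)) = 5/(-8 + ((R + R*(-4 + R)/3) - 2)) = 5/(-8 + (-2 + R + R*(-4 + R)/3)) = 5/(-10 + R + R*(-4 + R)/3))
((3*(-7))*9)*u(-37) = ((3*(-7))*9)*(15/(-30 + (-37)² - 1*(-37))) = (-21*9)*(15/(-30 + 1369 + 37)) = -2835/1376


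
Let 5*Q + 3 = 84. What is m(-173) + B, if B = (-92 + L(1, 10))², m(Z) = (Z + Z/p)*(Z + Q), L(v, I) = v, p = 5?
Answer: 1020817/25 ≈ 40833.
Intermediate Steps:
Q = 81/5 (Q = -⅗ + (⅕)*84 = -⅗ + 84/5 = 81/5 ≈ 16.200)
m(Z) = 6*Z*(81/5 + Z)/5 (m(Z) = (Z + Z/5)*(Z + 81/5) = (Z + Z*(⅕))*(81/5 + Z) = (Z + Z/5)*(81/5 + Z) = (6*Z/5)*(81/5 + Z) = 6*Z*(81/5 + Z)/5)
B = 8281 (B = (-92 + 1)² = (-91)² = 8281)
m(-173) + B = (6/25)*(-173)*(81 + 5*(-173)) + 8281 = (6/25)*(-173)*(81 - 865) + 8281 = (6/25)*(-173)*(-784) + 8281 = 813792/25 + 8281 = 1020817/25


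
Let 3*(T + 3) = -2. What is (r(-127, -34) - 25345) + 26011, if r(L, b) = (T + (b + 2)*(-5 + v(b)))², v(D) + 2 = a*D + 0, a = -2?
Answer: 34427683/9 ≈ 3.8253e+6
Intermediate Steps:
T = -11/3 (T = -3 + (⅓)*(-2) = -3 - ⅔ = -11/3 ≈ -3.6667)
v(D) = -2 - 2*D (v(D) = -2 + (-2*D + 0) = -2 - 2*D)
r(L, b) = (-11/3 + (-7 - 2*b)*(2 + b))² (r(L, b) = (-11/3 + (b + 2)*(-5 + (-2 - 2*b)))² = (-11/3 + (2 + b)*(-7 - 2*b))² = (-11/3 + (-7 - 2*b)*(2 + b))²)
(r(-127, -34) - 25345) + 26011 = ((53 + 27*(-34) + 6*(-34)*(1 - 34))²/9 - 25345) + 26011 = ((53 - 918 + 6*(-34)*(-33))²/9 - 25345) + 26011 = ((53 - 918 + 6732)²/9 - 25345) + 26011 = ((⅑)*5867² - 25345) + 26011 = ((⅑)*34421689 - 25345) + 26011 = (34421689/9 - 25345) + 26011 = 34193584/9 + 26011 = 34427683/9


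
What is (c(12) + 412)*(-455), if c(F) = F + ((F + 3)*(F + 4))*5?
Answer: -738920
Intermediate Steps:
c(F) = F + 5*(3 + F)*(4 + F) (c(F) = F + ((3 + F)*(4 + F))*5 = F + 5*(3 + F)*(4 + F))
(c(12) + 412)*(-455) = ((60 + 5*12**2 + 36*12) + 412)*(-455) = ((60 + 5*144 + 432) + 412)*(-455) = ((60 + 720 + 432) + 412)*(-455) = (1212 + 412)*(-455) = 1624*(-455) = -738920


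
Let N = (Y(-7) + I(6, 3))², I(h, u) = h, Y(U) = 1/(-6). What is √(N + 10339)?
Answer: 7*√7621/6 ≈ 101.85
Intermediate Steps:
Y(U) = -⅙
N = 1225/36 (N = (-⅙ + 6)² = (35/6)² = 1225/36 ≈ 34.028)
√(N + 10339) = √(1225/36 + 10339) = √(373429/36) = 7*√7621/6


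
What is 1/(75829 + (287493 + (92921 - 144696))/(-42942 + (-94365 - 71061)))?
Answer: 104184/7900050677 ≈ 1.3188e-5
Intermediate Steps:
1/(75829 + (287493 + (92921 - 144696))/(-42942 + (-94365 - 71061))) = 1/(75829 + (287493 - 51775)/(-42942 - 165426)) = 1/(75829 + 235718/(-208368)) = 1/(75829 + 235718*(-1/208368)) = 1/(75829 - 117859/104184) = 1/(7900050677/104184) = 104184/7900050677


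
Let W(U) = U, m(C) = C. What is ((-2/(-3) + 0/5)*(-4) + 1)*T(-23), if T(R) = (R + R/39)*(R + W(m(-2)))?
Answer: -115000/117 ≈ -982.91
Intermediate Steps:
T(R) = 40*R*(-2 + R)/39 (T(R) = (R + R/39)*(R - 2) = (R + R*(1/39))*(-2 + R) = (R + R/39)*(-2 + R) = (40*R/39)*(-2 + R) = 40*R*(-2 + R)/39)
((-2/(-3) + 0/5)*(-4) + 1)*T(-23) = ((-2/(-3) + 0/5)*(-4) + 1)*((40/39)*(-23)*(-2 - 23)) = ((-2*(-⅓) + 0*(⅕))*(-4) + 1)*((40/39)*(-23)*(-25)) = ((⅔ + 0)*(-4) + 1)*(23000/39) = ((⅔)*(-4) + 1)*(23000/39) = (-8/3 + 1)*(23000/39) = -5/3*23000/39 = -115000/117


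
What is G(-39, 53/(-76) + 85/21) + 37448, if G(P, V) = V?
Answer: 59772355/1596 ≈ 37451.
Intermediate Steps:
G(-39, 53/(-76) + 85/21) + 37448 = (53/(-76) + 85/21) + 37448 = (53*(-1/76) + 85*(1/21)) + 37448 = (-53/76 + 85/21) + 37448 = 5347/1596 + 37448 = 59772355/1596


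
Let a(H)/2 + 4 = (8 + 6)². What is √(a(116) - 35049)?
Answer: I*√34665 ≈ 186.19*I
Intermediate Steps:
a(H) = 384 (a(H) = -8 + 2*(8 + 6)² = -8 + 2*14² = -8 + 2*196 = -8 + 392 = 384)
√(a(116) - 35049) = √(384 - 35049) = √(-34665) = I*√34665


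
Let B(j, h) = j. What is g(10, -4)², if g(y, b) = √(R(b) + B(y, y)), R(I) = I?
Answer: 6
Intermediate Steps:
g(y, b) = √(b + y)
g(10, -4)² = (√(-4 + 10))² = (√6)² = 6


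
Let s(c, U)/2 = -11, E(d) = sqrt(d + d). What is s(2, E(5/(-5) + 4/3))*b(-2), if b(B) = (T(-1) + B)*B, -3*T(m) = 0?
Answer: -88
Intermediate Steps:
T(m) = 0 (T(m) = -1/3*0 = 0)
E(d) = sqrt(2)*sqrt(d) (E(d) = sqrt(2*d) = sqrt(2)*sqrt(d))
s(c, U) = -22 (s(c, U) = 2*(-11) = -22)
b(B) = B**2 (b(B) = (0 + B)*B = B*B = B**2)
s(2, E(5/(-5) + 4/3))*b(-2) = -22*(-2)**2 = -22*4 = -88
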